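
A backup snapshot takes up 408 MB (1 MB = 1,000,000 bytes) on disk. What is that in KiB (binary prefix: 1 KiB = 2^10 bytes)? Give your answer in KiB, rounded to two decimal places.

398,437.50 KiB

408 MB = 408 × 10^6 bytes = 408,000,000 bytes
1 KiB = 1,024 bytes
408,000,000 / 1,024 = 398,437.50 KiB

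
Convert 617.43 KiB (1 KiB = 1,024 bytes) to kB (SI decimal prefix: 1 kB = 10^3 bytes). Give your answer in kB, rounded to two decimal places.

617.43 KiB = 617.43 × 2^10 bytes = 632,248.32 bytes
1 kB = 10^3 bytes = 1,000 bytes
632,248.32 / 1,000 = 632.25 kB

632.25 kB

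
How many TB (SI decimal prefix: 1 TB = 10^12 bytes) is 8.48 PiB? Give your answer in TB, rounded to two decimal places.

9,547.63 TB

8.48 PiB = 8.48 × 2^50 bytes = 9,547,631,210,025,451.52 bytes
1 TB = 1,000,000,000,000 bytes
9,547,631,210,025,451.52 / 1,000,000,000,000 = 9,547.63 TB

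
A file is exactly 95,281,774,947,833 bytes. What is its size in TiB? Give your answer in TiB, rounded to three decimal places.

95,281,774,947,833 bytes given.
1 TiB = 2^40 bytes = 1,099,511,627,776 bytes
95,281,774,947,833 / 1,099,511,627,776 = 86.658 TiB

86.658 TiB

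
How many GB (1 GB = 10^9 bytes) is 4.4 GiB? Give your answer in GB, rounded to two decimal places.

4.4 GiB × 1,073,741,824 bytes/GiB = 4,724,464,025.6 bytes
1 GB = 1,000,000,000 bytes
4,724,464,025.6 / 1,000,000,000 = 4.72 GB

4.72 GB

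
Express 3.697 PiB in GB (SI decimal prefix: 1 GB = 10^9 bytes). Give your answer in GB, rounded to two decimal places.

3.697 PiB = 3.697 × 2^50 bytes = 4,162,451,955,597,180.928 bytes
1 GB = 1,000,000,000 bytes
4,162,451,955,597,180.928 / 1,000,000,000 = 4,162,451.96 GB

4,162,451.96 GB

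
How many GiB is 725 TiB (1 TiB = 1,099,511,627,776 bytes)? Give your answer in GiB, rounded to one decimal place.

742,400.0 GiB

725 TiB × 1,099,511,627,776 bytes/TiB = 797,145,930,137,600 bytes
1 GiB = 2^30 bytes = 1,073,741,824 bytes
797,145,930,137,600 / 1,073,741,824 = 742,400.0 GiB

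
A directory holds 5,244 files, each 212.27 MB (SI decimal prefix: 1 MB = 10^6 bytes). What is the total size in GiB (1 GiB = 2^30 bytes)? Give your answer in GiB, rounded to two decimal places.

1,036.70 GiB

Total = 5,244 × 212.27 MB = 1113143.88 MB
= 1113143.88 × 1,000,000 bytes = 1,113,143,880,000 bytes
1 GiB = 1,073,741,824 bytes
1,113,143,880,000 / 1,073,741,824 = 1,036.70 GiB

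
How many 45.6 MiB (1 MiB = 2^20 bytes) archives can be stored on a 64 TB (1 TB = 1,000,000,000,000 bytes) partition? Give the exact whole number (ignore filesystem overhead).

Capacity: 64 TB = 64,000,000,000,000 bytes
Per item: 45.6 MiB = 47,815,065.6 bytes
⌊64,000,000,000,000 / 47,815,065.6⌋ = 1,338,490

1,338,490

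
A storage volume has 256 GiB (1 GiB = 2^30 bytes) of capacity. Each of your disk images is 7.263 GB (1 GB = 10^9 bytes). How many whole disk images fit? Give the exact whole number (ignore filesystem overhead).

Capacity: 256 GiB = 274,877,906,944 bytes
Per item: 7.263 GB = 7,263,000,000 bytes
⌊274,877,906,944 / 7,263,000,000⌋ = 37

37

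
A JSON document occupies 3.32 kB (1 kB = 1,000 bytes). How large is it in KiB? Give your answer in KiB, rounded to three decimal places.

3.32 kB × 1,000 bytes/kB = 3,320 bytes
1 KiB = 1,024 bytes
3,320 / 1,024 = 3.242 KiB

3.242 KiB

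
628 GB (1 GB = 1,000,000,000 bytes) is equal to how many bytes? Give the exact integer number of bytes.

628 × 1,000,000,000 = 628,000,000,000 bytes

628,000,000,000 bytes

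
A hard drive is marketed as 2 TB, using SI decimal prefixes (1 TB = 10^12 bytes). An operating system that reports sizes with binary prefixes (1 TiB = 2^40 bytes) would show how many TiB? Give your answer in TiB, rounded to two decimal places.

2 TB = 2 × 10^12 bytes = 2,000,000,000,000 bytes
1 TiB = 1,099,511,627,776 bytes
2,000,000,000,000 / 1,099,511,627,776 = 1.82 TiB

1.82 TiB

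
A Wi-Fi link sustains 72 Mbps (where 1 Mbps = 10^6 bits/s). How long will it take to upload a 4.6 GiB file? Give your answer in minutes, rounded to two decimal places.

9.15 minutes

4.6 GiB = 4,939,212,390.4 bytes = 39,513,699,123.2 bits
72 Mbps = 72,000,000 bits/s
time = 39,513,699,123.2 / 72,000,000 = 548.801 s
548.801 s / 60 = 9.15 minutes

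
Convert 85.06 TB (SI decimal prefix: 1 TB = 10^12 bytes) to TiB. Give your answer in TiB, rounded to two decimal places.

77.36 TiB

85.06 TB × 1,000,000,000,000 bytes/TB = 85,060,000,000,000 bytes
1 TiB = 2^40 bytes = 1,099,511,627,776 bytes
85,060,000,000,000 / 1,099,511,627,776 = 77.36 TiB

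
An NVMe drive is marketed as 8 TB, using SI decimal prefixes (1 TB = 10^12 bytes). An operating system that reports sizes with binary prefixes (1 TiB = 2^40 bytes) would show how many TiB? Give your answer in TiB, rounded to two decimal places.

8 TB = 8 × 10^12 bytes = 8,000,000,000,000 bytes
1 TiB = 2^40 bytes = 1,099,511,627,776 bytes
8,000,000,000,000 / 1,099,511,627,776 = 7.28 TiB

7.28 TiB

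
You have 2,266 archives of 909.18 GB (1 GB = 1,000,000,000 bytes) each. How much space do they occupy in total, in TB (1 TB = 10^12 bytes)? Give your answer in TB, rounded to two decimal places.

2,060.20 TB

Total = 2,266 × 909.18 GB = 2060201.88 GB
= 2060201.88 × 1,000,000,000 bytes = 2,060,201,880,000,000 bytes
1 TB = 1,000,000,000,000 bytes
2,060,201,880,000,000 / 1,000,000,000,000 = 2,060.20 TB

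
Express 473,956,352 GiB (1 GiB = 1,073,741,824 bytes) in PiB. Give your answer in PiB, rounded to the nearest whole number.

452 PiB

473,956,352 GiB × 1,073,741,824 bytes/GiB = 508,906,757,892,866,048 bytes
1 PiB = 1,125,899,906,842,624 bytes
508,906,757,892,866,048 / 1,125,899,906,842,624 = 452 PiB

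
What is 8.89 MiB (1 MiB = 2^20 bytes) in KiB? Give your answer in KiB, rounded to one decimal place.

8.89 MiB × 1,048,576 bytes/MiB = 9,321,840.64 bytes
1 KiB = 1,024 bytes
9,321,840.64 / 1,024 = 9,103.4 KiB

9,103.4 KiB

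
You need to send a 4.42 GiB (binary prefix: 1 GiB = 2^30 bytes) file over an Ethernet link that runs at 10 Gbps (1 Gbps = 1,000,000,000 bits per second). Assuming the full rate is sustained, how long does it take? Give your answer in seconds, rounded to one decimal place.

4.42 GiB = 4,745,938,862.08 bytes = 37,967,510,896.64 bits
10 Gbps = 10,000,000,000 bits/s
time = 37,967,510,896.64 / 10,000,000,000 = 3.8 s

3.8 seconds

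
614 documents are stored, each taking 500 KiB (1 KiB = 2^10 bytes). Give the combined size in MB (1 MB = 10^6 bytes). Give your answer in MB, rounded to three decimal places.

314.368 MB

Total = 614 × 500 KiB = 307,000 KiB
= 307,000 × 1,024 bytes = 314,368,000 bytes
1 MB = 1,000,000 bytes
314,368,000 / 1,000,000 = 314.368 MB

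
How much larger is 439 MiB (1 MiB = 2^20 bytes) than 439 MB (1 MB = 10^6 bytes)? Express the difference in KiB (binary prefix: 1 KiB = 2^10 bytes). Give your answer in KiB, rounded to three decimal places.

20,825.063 KiB

439 MiB = 439 × 1,048,576 = 460,324,864 bytes
439 MB = 439 × 1,000,000 = 439,000,000 bytes
difference = 21,324,864 bytes
21,324,864 / 1,024 = 20,825.063 KiB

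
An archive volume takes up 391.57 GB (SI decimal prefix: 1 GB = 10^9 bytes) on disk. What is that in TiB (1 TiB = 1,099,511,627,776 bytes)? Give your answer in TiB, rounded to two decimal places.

0.36 TiB

391.57 GB = 391.57 × 10^9 bytes = 391,570,000,000 bytes
1 TiB = 2^40 bytes = 1,099,511,627,776 bytes
391,570,000,000 / 1,099,511,627,776 = 0.36 TiB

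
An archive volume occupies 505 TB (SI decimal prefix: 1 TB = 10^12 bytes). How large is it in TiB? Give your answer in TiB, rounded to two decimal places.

459.29 TiB

505 TB = 505 × 10^12 bytes = 505,000,000,000,000 bytes
1 TiB = 2^40 bytes = 1,099,511,627,776 bytes
505,000,000,000,000 / 1,099,511,627,776 = 459.29 TiB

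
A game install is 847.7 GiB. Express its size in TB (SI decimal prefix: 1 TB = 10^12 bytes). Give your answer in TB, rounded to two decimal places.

0.91 TB

847.7 GiB × 1,073,741,824 bytes/GiB = 910,210,944,204.8 bytes
1 TB = 1,000,000,000,000 bytes
910,210,944,204.8 / 1,000,000,000,000 = 0.91 TB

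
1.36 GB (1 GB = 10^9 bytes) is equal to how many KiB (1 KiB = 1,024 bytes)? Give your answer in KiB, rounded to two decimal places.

1.36 GB = 1.36 × 10^9 bytes = 1,360,000,000 bytes
1 KiB = 2^10 bytes = 1,024 bytes
1,360,000,000 / 1,024 = 1,328,125.00 KiB

1,328,125.00 KiB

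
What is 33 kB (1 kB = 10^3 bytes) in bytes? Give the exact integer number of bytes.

33,000 bytes

33 × 1,000 = 33,000 bytes  (1 kB = 10^3 bytes)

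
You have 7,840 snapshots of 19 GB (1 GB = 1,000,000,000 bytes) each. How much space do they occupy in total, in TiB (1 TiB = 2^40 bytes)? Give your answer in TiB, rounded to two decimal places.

135.48 TiB

Total = 7,840 × 19 GB = 148,960 GB
= 148,960 × 1,000,000,000 bytes = 148,960,000,000,000 bytes
1 TiB = 1,099,511,627,776 bytes
148,960,000,000,000 / 1,099,511,627,776 = 135.48 TiB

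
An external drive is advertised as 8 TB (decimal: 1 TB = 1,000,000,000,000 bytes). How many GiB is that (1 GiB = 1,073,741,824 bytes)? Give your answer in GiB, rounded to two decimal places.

8 TB × 1,000,000,000,000 bytes/TB = 8,000,000,000,000 bytes
1 GiB = 1,073,741,824 bytes
8,000,000,000,000 / 1,073,741,824 = 7,450.58 GiB

7,450.58 GiB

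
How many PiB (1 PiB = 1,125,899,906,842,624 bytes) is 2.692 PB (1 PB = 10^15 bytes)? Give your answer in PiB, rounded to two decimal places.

2.692 PB × 1,000,000,000,000,000 bytes/PB = 2,692,000,000,000,000 bytes
1 PiB = 2^50 bytes = 1,125,899,906,842,624 bytes
2,692,000,000,000,000 / 1,125,899,906,842,624 = 2.39 PiB

2.39 PiB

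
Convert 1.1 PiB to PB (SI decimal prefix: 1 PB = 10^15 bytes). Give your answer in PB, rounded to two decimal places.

1.24 PB

1.1 PiB = 1.1 × 2^50 bytes = 1,238,489,897,526,886.4 bytes
1 PB = 10^15 bytes = 1,000,000,000,000,000 bytes
1,238,489,897,526,886.4 / 1,000,000,000,000,000 = 1.24 PB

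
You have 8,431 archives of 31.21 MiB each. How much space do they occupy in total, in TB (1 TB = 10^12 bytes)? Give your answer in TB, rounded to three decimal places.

0.276 TB

Total = 8,431 × 31.21 MiB = 263131.51 MiB
= 263131.51 × 1,048,576 bytes = 275,913,386,229.76 bytes
1 TB = 1,000,000,000,000 bytes
275,913,386,229.76 / 1,000,000,000,000 = 0.276 TB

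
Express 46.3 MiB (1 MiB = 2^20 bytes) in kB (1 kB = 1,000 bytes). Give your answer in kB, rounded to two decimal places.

46.3 MiB × 1,048,576 bytes/MiB = 48,549,068.8 bytes
1 kB = 1,000 bytes
48,549,068.8 / 1,000 = 48,549.07 kB

48,549.07 kB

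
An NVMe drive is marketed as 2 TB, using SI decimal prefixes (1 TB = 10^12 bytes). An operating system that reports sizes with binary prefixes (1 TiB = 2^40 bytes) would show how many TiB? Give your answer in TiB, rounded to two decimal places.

2 TB = 2 × 10^12 bytes = 2,000,000,000,000 bytes
1 TiB = 1,099,511,627,776 bytes
2,000,000,000,000 / 1,099,511,627,776 = 1.82 TiB

1.82 TiB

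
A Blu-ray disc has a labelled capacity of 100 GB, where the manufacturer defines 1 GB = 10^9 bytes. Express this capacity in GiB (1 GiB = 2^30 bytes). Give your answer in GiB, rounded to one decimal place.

100 GB = 100 × 10^9 bytes = 100,000,000,000 bytes
1 GiB = 2^30 bytes = 1,073,741,824 bytes
100,000,000,000 / 1,073,741,824 = 93.1 GiB

93.1 GiB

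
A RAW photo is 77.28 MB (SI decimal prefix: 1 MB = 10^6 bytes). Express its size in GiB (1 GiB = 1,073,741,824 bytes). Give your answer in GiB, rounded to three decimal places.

0.072 GiB

77.28 MB × 1,000,000 bytes/MB = 77,280,000 bytes
1 GiB = 2^30 bytes = 1,073,741,824 bytes
77,280,000 / 1,073,741,824 = 0.072 GiB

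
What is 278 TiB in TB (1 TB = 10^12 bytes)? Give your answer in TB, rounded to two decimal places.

305.66 TB

278 TiB = 278 × 2^40 bytes = 305,664,232,521,728 bytes
1 TB = 10^12 bytes = 1,000,000,000,000 bytes
305,664,232,521,728 / 1,000,000,000,000 = 305.66 TB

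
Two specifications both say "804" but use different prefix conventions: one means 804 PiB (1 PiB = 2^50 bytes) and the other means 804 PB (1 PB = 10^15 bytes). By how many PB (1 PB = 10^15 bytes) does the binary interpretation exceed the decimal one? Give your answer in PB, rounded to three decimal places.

804 PiB = 804 × 1,125,899,906,842,624 = 905,223,525,101,469,696 bytes
804 PB = 804 × 1,000,000,000,000,000 = 804,000,000,000,000,000 bytes
difference = 101,223,525,101,469,696 bytes
101,223,525,101,469,696 / 1,000,000,000,000,000 = 101.224 PB

101.224 PB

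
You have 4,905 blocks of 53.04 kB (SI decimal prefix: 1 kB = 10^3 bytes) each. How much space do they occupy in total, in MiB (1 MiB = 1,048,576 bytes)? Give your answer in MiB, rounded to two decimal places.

248.11 MiB

Total = 4,905 × 53.04 kB = 260161.2 kB
= 260161.2 × 1,000 bytes = 260,161,200 bytes
1 MiB = 1,048,576 bytes
260,161,200 / 1,048,576 = 248.11 MiB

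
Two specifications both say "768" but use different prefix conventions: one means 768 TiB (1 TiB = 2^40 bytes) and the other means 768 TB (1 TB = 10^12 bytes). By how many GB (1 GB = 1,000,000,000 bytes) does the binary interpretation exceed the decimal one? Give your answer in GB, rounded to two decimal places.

76,424.93 GB

768 TiB = 768 × 1,099,511,627,776 = 844,424,930,131,968 bytes
768 TB = 768 × 1,000,000,000,000 = 768,000,000,000,000 bytes
difference = 76,424,930,131,968 bytes
76,424,930,131,968 / 1,000,000,000 = 76,424.93 GB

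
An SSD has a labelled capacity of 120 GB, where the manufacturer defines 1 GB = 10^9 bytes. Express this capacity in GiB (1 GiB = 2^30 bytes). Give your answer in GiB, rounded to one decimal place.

111.8 GiB

120 GB × 1,000,000,000 bytes/GB = 120,000,000,000 bytes
1 GiB = 2^30 bytes = 1,073,741,824 bytes
120,000,000,000 / 1,073,741,824 = 111.8 GiB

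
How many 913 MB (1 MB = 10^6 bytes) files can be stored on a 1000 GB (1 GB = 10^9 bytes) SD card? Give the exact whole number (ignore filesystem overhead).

Capacity: 1000 GB = 1,000,000,000,000 bytes
Per item: 913 MB = 913,000,000 bytes
⌊1,000,000,000,000 / 913,000,000⌋ = 1,095

1,095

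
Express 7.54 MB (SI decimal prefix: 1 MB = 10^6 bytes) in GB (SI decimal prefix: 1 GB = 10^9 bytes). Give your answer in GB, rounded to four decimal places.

0.0075 GB

7.54 MB × 1,000,000 bytes/MB = 7,540,000 bytes
1 GB = 10^9 bytes = 1,000,000,000 bytes
7,540,000 / 1,000,000,000 = 0.0075 GB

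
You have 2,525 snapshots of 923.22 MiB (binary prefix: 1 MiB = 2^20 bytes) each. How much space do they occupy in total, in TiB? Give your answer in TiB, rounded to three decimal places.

2.223 TiB

Total = 2,525 × 923.22 MiB = 2331130.5 MiB
= 2331130.5 × 1,048,576 bytes = 2,444,367,495,168 bytes
1 TiB = 1,099,511,627,776 bytes
2,444,367,495,168 / 1,099,511,627,776 = 2.223 TiB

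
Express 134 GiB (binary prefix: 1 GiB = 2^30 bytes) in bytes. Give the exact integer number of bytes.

134 × 1,073,741,824 = 143,881,404,416 bytes  (1 GiB = 2^30 bytes)

143,881,404,416 bytes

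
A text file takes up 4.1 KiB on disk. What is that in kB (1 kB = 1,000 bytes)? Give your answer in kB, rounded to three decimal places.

4.1 KiB × 1,024 bytes/KiB = 4,198.4 bytes
1 kB = 10^3 bytes = 1,000 bytes
4,198.4 / 1,000 = 4.198 kB

4.198 kB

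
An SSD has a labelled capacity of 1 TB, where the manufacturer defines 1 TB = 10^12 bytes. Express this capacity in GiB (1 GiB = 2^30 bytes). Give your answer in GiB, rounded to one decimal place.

1 TB = 1 × 10^12 bytes = 1,000,000,000,000 bytes
1 GiB = 1,073,741,824 bytes
1,000,000,000,000 / 1,073,741,824 = 931.3 GiB

931.3 GiB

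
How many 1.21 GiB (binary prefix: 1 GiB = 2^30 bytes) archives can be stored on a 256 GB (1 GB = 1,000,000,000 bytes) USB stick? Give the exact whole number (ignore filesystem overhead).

197

Capacity: 256 GB = 256,000,000,000 bytes
Per item: 1.21 GiB = 1,299,227,607.04 bytes
⌊256,000,000,000 / 1,299,227,607.04⌋ = 197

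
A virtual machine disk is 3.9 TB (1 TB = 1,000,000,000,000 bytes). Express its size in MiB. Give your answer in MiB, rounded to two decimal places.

3,719,329.83 MiB

3.9 TB × 1,000,000,000,000 bytes/TB = 3,900,000,000,000 bytes
1 MiB = 1,048,576 bytes
3,900,000,000,000 / 1,048,576 = 3,719,329.83 MiB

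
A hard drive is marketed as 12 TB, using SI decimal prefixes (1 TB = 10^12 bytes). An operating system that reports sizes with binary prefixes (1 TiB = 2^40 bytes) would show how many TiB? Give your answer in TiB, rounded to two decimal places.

12 TB = 12 × 10^12 bytes = 12,000,000,000,000 bytes
1 TiB = 2^40 bytes = 1,099,511,627,776 bytes
12,000,000,000,000 / 1,099,511,627,776 = 10.91 TiB

10.91 TiB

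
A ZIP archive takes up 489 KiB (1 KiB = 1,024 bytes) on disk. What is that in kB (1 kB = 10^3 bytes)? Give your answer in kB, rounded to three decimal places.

489 KiB × 1,024 bytes/KiB = 500,736 bytes
1 kB = 10^3 bytes = 1,000 bytes
500,736 / 1,000 = 500.736 kB

500.736 kB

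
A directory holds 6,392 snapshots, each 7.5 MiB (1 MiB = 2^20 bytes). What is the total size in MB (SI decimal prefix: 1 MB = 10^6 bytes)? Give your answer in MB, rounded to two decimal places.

Total = 6,392 × 7.5 MiB = 47,940 MiB
= 47,940 × 1,048,576 bytes = 50,268,733,440 bytes
1 MB = 1,000,000 bytes
50,268,733,440 / 1,000,000 = 50,268.73 MB

50,268.73 MB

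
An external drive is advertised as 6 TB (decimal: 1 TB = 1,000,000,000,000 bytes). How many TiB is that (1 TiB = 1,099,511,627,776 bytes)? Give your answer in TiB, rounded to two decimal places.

6 TB = 6 × 10^12 bytes = 6,000,000,000,000 bytes
1 TiB = 2^40 bytes = 1,099,511,627,776 bytes
6,000,000,000,000 / 1,099,511,627,776 = 5.46 TiB

5.46 TiB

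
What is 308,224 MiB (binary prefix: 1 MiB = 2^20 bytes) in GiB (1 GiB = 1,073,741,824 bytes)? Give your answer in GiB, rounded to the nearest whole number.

308,224 MiB = 308,224 × 2^20 bytes = 323,196,289,024 bytes
1 GiB = 2^30 bytes = 1,073,741,824 bytes
323,196,289,024 / 1,073,741,824 = 301 GiB

301 GiB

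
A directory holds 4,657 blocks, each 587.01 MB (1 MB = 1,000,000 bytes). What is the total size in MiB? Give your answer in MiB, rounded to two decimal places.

2,607,064.79 MiB

Total = 4,657 × 587.01 MB = 2733705.57 MB
= 2733705.57 × 1,000,000 bytes = 2,733,705,570,000 bytes
1 MiB = 1,048,576 bytes
2,733,705,570,000 / 1,048,576 = 2,607,064.79 MiB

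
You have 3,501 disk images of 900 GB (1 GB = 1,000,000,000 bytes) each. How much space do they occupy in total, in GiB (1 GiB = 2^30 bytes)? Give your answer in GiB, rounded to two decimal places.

2,934,504.30 GiB

Total = 3,501 × 900 GB = 3,150,900 GB
= 3,150,900 × 1,000,000,000 bytes = 3,150,900,000,000,000 bytes
1 GiB = 1,073,741,824 bytes
3,150,900,000,000,000 / 1,073,741,824 = 2,934,504.30 GiB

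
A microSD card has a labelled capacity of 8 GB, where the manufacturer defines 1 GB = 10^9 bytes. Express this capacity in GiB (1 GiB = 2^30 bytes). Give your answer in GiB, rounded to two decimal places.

7.45 GiB

8 GB = 8 × 10^9 bytes = 8,000,000,000 bytes
1 GiB = 2^30 bytes = 1,073,741,824 bytes
8,000,000,000 / 1,073,741,824 = 7.45 GiB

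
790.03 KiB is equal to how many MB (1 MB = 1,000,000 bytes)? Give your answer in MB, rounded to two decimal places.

0.81 MB

790.03 KiB × 1,024 bytes/KiB = 808,990.72 bytes
1 MB = 1,000,000 bytes
808,990.72 / 1,000,000 = 0.81 MB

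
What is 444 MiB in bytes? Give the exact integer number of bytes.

465,567,744 bytes

444 × 1,048,576 = 465,567,744 bytes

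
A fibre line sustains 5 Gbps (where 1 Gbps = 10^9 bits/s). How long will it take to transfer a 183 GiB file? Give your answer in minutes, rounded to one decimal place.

183 GiB = 196,494,753,792 bytes = 1,571,958,030,336 bits
5 Gbps = 5,000,000,000 bits/s
time = 1,571,958,030,336 / 5,000,000,000 = 314.39 s
314.39 s / 60 = 5.2 minutes

5.2 minutes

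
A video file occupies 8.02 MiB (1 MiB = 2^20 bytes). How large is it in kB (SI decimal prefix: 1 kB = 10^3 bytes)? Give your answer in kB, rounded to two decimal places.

8.02 MiB = 8.02 × 2^20 bytes = 8,409,579.52 bytes
1 kB = 1,000 bytes
8,409,579.52 / 1,000 = 8,409.58 kB

8,409.58 kB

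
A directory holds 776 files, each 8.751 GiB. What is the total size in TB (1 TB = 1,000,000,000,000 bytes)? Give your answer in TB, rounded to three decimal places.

Total = 776 × 8.751 GiB = 6790.776 GiB
= 6790.776 × 1,073,741,824 bytes = 7,291,540,208,615.424 bytes
1 TB = 1,000,000,000,000 bytes
7,291,540,208,615.424 / 1,000,000,000,000 = 7.292 TB

7.292 TB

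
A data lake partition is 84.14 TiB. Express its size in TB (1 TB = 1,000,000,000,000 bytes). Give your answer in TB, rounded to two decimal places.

92.51 TB

84.14 TiB = 84.14 × 2^40 bytes = 92,512,908,361,072.64 bytes
1 TB = 10^12 bytes = 1,000,000,000,000 bytes
92,512,908,361,072.64 / 1,000,000,000,000 = 92.51 TB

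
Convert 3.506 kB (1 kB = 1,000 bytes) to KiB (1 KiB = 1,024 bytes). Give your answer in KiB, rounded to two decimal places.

3.506 kB × 1,000 bytes/kB = 3,506 bytes
1 KiB = 1,024 bytes
3,506 / 1,024 = 3.42 KiB

3.42 KiB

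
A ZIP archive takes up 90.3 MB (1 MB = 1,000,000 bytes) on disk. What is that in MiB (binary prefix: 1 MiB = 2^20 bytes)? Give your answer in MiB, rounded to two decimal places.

86.12 MiB

90.3 MB × 1,000,000 bytes/MB = 90,300,000 bytes
1 MiB = 2^20 bytes = 1,048,576 bytes
90,300,000 / 1,048,576 = 86.12 MiB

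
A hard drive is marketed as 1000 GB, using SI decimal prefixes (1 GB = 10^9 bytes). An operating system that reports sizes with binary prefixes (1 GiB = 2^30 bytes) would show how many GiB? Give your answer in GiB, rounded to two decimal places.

1000 GB = 1000 × 10^9 bytes = 1,000,000,000,000 bytes
1 GiB = 1,073,741,824 bytes
1,000,000,000,000 / 1,073,741,824 = 931.32 GiB

931.32 GiB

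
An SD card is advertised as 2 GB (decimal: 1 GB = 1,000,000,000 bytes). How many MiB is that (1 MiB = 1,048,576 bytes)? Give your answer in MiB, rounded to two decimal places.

1,907.35 MiB

2 GB × 1,000,000,000 bytes/GB = 2,000,000,000 bytes
1 MiB = 2^20 bytes = 1,048,576 bytes
2,000,000,000 / 1,048,576 = 1,907.35 MiB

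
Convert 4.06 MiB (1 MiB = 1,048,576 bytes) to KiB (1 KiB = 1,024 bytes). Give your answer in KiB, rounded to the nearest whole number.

4.06 MiB = 4.06 × 2^20 bytes = 4,257,218.56 bytes
1 KiB = 2^10 bytes = 1,024 bytes
4,257,218.56 / 1,024 = 4,157 KiB

4,157 KiB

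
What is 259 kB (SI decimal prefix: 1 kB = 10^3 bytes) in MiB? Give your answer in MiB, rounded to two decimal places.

259 kB = 259 × 10^3 bytes = 259,000 bytes
1 MiB = 1,048,576 bytes
259,000 / 1,048,576 = 0.25 MiB

0.25 MiB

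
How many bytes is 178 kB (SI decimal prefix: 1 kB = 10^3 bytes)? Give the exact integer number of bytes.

178,000 bytes

178 × 1,000 = 178,000 bytes  (1 kB = 10^3 bytes)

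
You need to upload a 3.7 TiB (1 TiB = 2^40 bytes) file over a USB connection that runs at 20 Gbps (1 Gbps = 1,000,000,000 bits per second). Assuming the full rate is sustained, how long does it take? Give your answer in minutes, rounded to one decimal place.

3.7 TiB = 4,068,193,022,771.2 bytes = 32,545,544,182,169.6 bits
20 Gbps = 20,000,000,000 bits/s
time = 32,545,544,182,169.6 / 20,000,000,000 = 1,627.28 s
1,627.28 s / 60 = 27.1 minutes

27.1 minutes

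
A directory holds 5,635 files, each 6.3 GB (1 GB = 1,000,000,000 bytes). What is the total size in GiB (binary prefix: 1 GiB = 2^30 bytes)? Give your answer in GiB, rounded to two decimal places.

33,062.42 GiB

Total = 5,635 × 6.3 GB = 35500.5 GB
= 35500.5 × 1,000,000,000 bytes = 35,500,500,000,000 bytes
1 GiB = 1,073,741,824 bytes
35,500,500,000,000 / 1,073,741,824 = 33,062.42 GiB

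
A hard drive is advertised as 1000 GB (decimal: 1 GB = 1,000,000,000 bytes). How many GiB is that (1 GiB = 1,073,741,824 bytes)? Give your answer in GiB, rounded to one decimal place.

1000 GB = 1000 × 10^9 bytes = 1,000,000,000,000 bytes
1 GiB = 2^30 bytes = 1,073,741,824 bytes
1,000,000,000,000 / 1,073,741,824 = 931.3 GiB

931.3 GiB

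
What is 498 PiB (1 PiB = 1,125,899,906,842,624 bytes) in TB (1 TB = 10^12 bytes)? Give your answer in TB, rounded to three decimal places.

560,698.154 TB

498 PiB = 498 × 2^50 bytes = 560,698,153,607,626,752 bytes
1 TB = 10^12 bytes = 1,000,000,000,000 bytes
560,698,153,607,626,752 / 1,000,000,000,000 = 560,698.154 TB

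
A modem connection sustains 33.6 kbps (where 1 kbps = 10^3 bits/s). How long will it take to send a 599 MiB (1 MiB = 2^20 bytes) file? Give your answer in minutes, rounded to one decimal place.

2,492.4 minutes

599 MiB = 628,097,024 bytes = 5,024,776,192 bits
33.6 kbps = 33,600 bits/s
time = 5,024,776,192 / 33,600 = 149,546.91 s
149,546.91 s / 60 = 2,492.4 minutes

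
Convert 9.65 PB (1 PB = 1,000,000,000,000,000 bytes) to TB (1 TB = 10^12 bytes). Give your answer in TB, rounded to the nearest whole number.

9,650 TB

9.65 PB × 1,000,000,000,000,000 bytes/PB = 9,650,000,000,000,000 bytes
1 TB = 1,000,000,000,000 bytes
9,650,000,000,000,000 / 1,000,000,000,000 = 9,650 TB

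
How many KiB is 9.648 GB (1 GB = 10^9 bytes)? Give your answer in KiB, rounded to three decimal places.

9,421,875.000 KiB

9.648 GB × 1,000,000,000 bytes/GB = 9,648,000,000 bytes
1 KiB = 1,024 bytes
9,648,000,000 / 1,024 = 9,421,875.000 KiB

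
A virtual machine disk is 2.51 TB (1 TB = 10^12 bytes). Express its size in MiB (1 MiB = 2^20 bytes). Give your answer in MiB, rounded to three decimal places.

2.51 TB × 1,000,000,000,000 bytes/TB = 2,510,000,000,000 bytes
1 MiB = 2^20 bytes = 1,048,576 bytes
2,510,000,000,000 / 1,048,576 = 2,393,722.534 MiB

2,393,722.534 MiB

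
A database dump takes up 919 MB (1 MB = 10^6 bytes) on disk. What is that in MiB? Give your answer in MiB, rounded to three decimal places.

919 MB = 919 × 10^6 bytes = 919,000,000 bytes
1 MiB = 1,048,576 bytes
919,000,000 / 1,048,576 = 876.427 MiB

876.427 MiB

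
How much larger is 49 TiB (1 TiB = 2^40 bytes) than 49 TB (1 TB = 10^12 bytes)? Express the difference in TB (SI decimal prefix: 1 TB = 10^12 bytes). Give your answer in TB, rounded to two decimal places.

49 TiB = 49 × 1,099,511,627,776 = 53,876,069,761,024 bytes
49 TB = 49 × 1,000,000,000,000 = 49,000,000,000,000 bytes
difference = 4,876,069,761,024 bytes
4,876,069,761,024 / 1,000,000,000,000 = 4.88 TB

4.88 TB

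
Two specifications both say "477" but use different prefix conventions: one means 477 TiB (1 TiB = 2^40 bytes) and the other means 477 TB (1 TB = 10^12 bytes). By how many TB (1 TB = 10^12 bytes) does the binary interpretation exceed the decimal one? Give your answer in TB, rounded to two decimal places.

47.47 TB

477 TiB = 477 × 1,099,511,627,776 = 524,467,046,449,152 bytes
477 TB = 477 × 1,000,000,000,000 = 477,000,000,000,000 bytes
difference = 47,467,046,449,152 bytes
47,467,046,449,152 / 1,000,000,000,000 = 47.47 TB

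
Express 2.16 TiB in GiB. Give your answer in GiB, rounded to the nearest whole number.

2.16 TiB × 1,099,511,627,776 bytes/TiB = 2,374,945,115,996.16 bytes
1 GiB = 1,073,741,824 bytes
2,374,945,115,996.16 / 1,073,741,824 = 2,212 GiB

2,212 GiB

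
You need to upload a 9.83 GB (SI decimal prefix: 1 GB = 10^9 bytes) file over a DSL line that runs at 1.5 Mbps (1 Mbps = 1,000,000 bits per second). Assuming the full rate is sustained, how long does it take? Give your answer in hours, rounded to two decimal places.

9.83 GB = 9,830,000,000 bytes = 78,640,000,000 bits
1.5 Mbps = 1,500,000 bits/s
time = 78,640,000,000 / 1,500,000 = 52,426.6667 s
52,426.6667 s / 3600 = 14.56 hours

14.56 hours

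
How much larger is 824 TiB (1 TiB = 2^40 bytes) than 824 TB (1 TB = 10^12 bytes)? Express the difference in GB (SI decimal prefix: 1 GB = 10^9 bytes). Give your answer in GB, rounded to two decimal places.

81,997.58 GB

824 TiB = 824 × 1,099,511,627,776 = 905,997,581,287,424 bytes
824 TB = 824 × 1,000,000,000,000 = 824,000,000,000,000 bytes
difference = 81,997,581,287,424 bytes
81,997,581,287,424 / 1,000,000,000 = 81,997.58 GB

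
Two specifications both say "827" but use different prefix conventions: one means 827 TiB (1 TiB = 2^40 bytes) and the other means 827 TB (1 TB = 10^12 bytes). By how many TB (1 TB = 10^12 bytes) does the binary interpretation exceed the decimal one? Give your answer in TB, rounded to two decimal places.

82.30 TB

827 TiB = 827 × 1,099,511,627,776 = 909,296,116,170,752 bytes
827 TB = 827 × 1,000,000,000,000 = 827,000,000,000,000 bytes
difference = 82,296,116,170,752 bytes
82,296,116,170,752 / 1,000,000,000,000 = 82.30 TB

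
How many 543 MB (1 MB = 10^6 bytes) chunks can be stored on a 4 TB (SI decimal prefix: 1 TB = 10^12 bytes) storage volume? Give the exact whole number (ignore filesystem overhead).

7,366

Capacity: 4 TB = 4,000,000,000,000 bytes
Per item: 543 MB = 543,000,000 bytes
⌊4,000,000,000,000 / 543,000,000⌋ = 7,366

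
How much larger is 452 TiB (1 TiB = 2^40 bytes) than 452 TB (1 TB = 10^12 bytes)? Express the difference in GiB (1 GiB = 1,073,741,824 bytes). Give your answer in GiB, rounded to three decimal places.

452 TiB = 452 × 1,099,511,627,776 = 496,979,255,754,752 bytes
452 TB = 452 × 1,000,000,000,000 = 452,000,000,000,000 bytes
difference = 44,979,255,754,752 bytes
44,979,255,754,752 / 1,073,741,824 = 41,890.196 GiB

41,890.196 GiB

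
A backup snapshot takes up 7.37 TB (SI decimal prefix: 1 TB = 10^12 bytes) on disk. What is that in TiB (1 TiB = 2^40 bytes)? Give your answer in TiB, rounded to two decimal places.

6.70 TiB

7.37 TB = 7.37 × 10^12 bytes = 7,370,000,000,000 bytes
1 TiB = 2^40 bytes = 1,099,511,627,776 bytes
7,370,000,000,000 / 1,099,511,627,776 = 6.70 TiB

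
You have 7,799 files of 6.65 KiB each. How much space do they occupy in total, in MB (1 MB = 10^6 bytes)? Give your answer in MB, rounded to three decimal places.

Total = 7,799 × 6.65 KiB = 51863.35 KiB
= 51863.35 × 1,024 bytes = 53,108,070.4 bytes
1 MB = 1,000,000 bytes
53,108,070.4 / 1,000,000 = 53.108 MB

53.108 MB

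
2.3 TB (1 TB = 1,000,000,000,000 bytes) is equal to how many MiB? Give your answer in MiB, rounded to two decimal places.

2.3 TB = 2.3 × 10^12 bytes = 2,300,000,000,000 bytes
1 MiB = 2^20 bytes = 1,048,576 bytes
2,300,000,000,000 / 1,048,576 = 2,193,450.93 MiB

2,193,450.93 MiB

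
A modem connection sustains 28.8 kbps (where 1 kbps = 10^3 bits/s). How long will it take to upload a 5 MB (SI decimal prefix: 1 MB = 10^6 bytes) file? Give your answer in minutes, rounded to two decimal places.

5 MB = 5,000,000 bytes = 40,000,000 bits
28.8 kbps = 28,800 bits/s
time = 40,000,000 / 28,800 = 1,388.889 s
1,388.889 s / 60 = 23.15 minutes

23.15 minutes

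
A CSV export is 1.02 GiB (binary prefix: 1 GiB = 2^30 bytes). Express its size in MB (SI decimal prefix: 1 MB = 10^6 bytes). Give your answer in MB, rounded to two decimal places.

1,095.22 MB

1.02 GiB × 1,073,741,824 bytes/GiB = 1,095,216,660.48 bytes
1 MB = 10^6 bytes = 1,000,000 bytes
1,095,216,660.48 / 1,000,000 = 1,095.22 MB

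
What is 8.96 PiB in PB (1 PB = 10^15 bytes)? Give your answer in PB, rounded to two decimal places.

10.09 PB

8.96 PiB = 8.96 × 2^50 bytes = 10,088,063,165,309,911.04 bytes
1 PB = 1,000,000,000,000,000 bytes
10,088,063,165,309,911.04 / 1,000,000,000,000,000 = 10.09 PB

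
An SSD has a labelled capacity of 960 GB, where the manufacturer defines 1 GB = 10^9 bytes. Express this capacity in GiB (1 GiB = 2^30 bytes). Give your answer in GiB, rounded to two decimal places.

894.07 GiB

960 GB × 1,000,000,000 bytes/GB = 960,000,000,000 bytes
1 GiB = 1,073,741,824 bytes
960,000,000,000 / 1,073,741,824 = 894.07 GiB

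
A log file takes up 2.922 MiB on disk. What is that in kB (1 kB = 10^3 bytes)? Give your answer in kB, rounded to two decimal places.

3,063.94 kB

2.922 MiB × 1,048,576 bytes/MiB = 3,063,939.072 bytes
1 kB = 10^3 bytes = 1,000 bytes
3,063,939.072 / 1,000 = 3,063.94 kB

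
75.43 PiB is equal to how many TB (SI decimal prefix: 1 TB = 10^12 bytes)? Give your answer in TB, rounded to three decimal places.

84,926.630 TB

75.43 PiB = 75.43 × 2^50 bytes = 84,926,629,973,139,128.32 bytes
1 TB = 1,000,000,000,000 bytes
84,926,629,973,139,128.32 / 1,000,000,000,000 = 84,926.630 TB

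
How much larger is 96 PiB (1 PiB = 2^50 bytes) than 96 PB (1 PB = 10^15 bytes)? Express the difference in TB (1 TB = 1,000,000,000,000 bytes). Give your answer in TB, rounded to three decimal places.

96 PiB = 96 × 1,125,899,906,842,624 = 108,086,391,056,891,904 bytes
96 PB = 96 × 1,000,000,000,000,000 = 96,000,000,000,000,000 bytes
difference = 12,086,391,056,891,904 bytes
12,086,391,056,891,904 / 1,000,000,000,000 = 12,086.391 TB

12,086.391 TB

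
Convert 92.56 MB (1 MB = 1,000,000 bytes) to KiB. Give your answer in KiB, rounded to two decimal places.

92.56 MB × 1,000,000 bytes/MB = 92,560,000 bytes
1 KiB = 1,024 bytes
92,560,000 / 1,024 = 90,390.63 KiB

90,390.63 KiB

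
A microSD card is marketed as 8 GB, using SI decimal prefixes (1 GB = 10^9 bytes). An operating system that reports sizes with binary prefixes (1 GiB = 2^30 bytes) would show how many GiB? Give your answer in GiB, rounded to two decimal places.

8 GB × 1,000,000,000 bytes/GB = 8,000,000,000 bytes
1 GiB = 2^30 bytes = 1,073,741,824 bytes
8,000,000,000 / 1,073,741,824 = 7.45 GiB

7.45 GiB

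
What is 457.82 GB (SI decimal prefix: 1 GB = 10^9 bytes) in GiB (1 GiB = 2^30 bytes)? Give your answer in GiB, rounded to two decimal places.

457.82 GB × 1,000,000,000 bytes/GB = 457,820,000,000 bytes
1 GiB = 2^30 bytes = 1,073,741,824 bytes
457,820,000,000 / 1,073,741,824 = 426.38 GiB

426.38 GiB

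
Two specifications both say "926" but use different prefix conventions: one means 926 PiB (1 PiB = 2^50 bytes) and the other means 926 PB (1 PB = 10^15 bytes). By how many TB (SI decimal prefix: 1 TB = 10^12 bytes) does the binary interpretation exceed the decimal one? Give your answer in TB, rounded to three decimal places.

116,583.314 TB

926 PiB = 926 × 1,125,899,906,842,624 = 1,042,583,313,736,269,824 bytes
926 PB = 926 × 1,000,000,000,000,000 = 926,000,000,000,000,000 bytes
difference = 116,583,313,736,269,824 bytes
116,583,313,736,269,824 / 1,000,000,000,000 = 116,583.314 TB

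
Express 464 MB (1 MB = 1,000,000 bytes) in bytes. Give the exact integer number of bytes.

464 × 1,000,000 = 464,000,000 bytes  (1 MB = 10^6 bytes)

464,000,000 bytes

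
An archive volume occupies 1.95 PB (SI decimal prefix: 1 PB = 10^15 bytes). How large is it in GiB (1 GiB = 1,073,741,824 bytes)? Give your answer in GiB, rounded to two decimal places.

1.95 PB = 1.95 × 10^15 bytes = 1,950,000,000,000,000 bytes
1 GiB = 1,073,741,824 bytes
1,950,000,000,000,000 / 1,073,741,824 = 1,816,079.02 GiB

1,816,079.02 GiB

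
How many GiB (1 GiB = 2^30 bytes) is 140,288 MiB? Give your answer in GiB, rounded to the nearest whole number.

137 GiB

140,288 MiB = 140,288 × 2^20 bytes = 147,102,629,888 bytes
1 GiB = 2^30 bytes = 1,073,741,824 bytes
147,102,629,888 / 1,073,741,824 = 137 GiB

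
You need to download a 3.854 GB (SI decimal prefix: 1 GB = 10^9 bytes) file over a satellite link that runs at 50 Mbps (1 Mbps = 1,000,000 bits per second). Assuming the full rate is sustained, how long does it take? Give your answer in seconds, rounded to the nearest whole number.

617 seconds

3.854 GB = 3,854,000,000 bytes = 30,832,000,000 bits
50 Mbps = 50,000,000 bits/s
time = 30,832,000,000 / 50,000,000 = 617 s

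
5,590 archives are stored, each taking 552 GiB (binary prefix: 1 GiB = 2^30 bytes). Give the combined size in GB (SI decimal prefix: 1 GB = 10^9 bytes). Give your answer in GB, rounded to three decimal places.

3,313,223.671 GB

Total = 5,590 × 552 GiB = 3,085,680 GiB
= 3,085,680 × 1,073,741,824 bytes = 3,313,223,671,480,320 bytes
1 GB = 1,000,000,000 bytes
3,313,223,671,480,320 / 1,000,000,000 = 3,313,223.671 GB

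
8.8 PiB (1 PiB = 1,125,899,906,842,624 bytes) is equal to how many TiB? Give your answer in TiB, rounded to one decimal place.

9,011.2 TiB

8.8 PiB = 8.8 × 2^50 bytes = 9,907,919,180,215,091.2 bytes
1 TiB = 1,099,511,627,776 bytes
9,907,919,180,215,091.2 / 1,099,511,627,776 = 9,011.2 TiB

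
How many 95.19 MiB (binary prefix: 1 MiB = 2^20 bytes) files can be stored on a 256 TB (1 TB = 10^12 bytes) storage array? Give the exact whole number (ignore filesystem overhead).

2,564,771

Capacity: 256 TB = 256,000,000,000,000 bytes
Per item: 95.19 MiB = 99,813,949.44 bytes
⌊256,000,000,000,000 / 99,813,949.44⌋ = 2,564,771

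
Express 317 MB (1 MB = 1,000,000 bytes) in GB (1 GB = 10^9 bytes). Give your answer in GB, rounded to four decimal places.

0.3170 GB

317 MB = 317 × 10^6 bytes = 317,000,000 bytes
1 GB = 10^9 bytes = 1,000,000,000 bytes
317,000,000 / 1,000,000,000 = 0.3170 GB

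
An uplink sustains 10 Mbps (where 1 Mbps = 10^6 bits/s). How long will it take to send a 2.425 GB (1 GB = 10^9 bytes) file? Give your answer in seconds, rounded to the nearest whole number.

1,940 seconds

2.425 GB = 2,425,000,000 bytes = 19,400,000,000 bits
10 Mbps = 10,000,000 bits/s
time = 19,400,000,000 / 10,000,000 = 1,940 s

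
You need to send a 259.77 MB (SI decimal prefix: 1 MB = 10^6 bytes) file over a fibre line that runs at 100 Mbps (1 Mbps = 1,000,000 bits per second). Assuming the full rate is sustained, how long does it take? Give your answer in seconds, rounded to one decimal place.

259.77 MB = 259,770,000 bytes = 2,078,160,000 bits
100 Mbps = 100,000,000 bits/s
time = 2,078,160,000 / 100,000,000 = 20.8 s

20.8 seconds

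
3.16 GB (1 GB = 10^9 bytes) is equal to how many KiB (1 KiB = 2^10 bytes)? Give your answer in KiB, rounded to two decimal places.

3,085,937.50 KiB

3.16 GB = 3.16 × 10^9 bytes = 3,160,000,000 bytes
1 KiB = 2^10 bytes = 1,024 bytes
3,160,000,000 / 1,024 = 3,085,937.50 KiB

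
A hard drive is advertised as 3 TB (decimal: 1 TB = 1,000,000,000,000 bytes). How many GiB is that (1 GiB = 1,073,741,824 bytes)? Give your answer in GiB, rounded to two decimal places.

3 TB = 3 × 10^12 bytes = 3,000,000,000,000 bytes
1 GiB = 1,073,741,824 bytes
3,000,000,000,000 / 1,073,741,824 = 2,793.97 GiB

2,793.97 GiB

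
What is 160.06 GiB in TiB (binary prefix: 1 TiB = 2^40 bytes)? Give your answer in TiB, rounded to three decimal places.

160.06 GiB × 1,073,741,824 bytes/GiB = 171,863,116,349.44 bytes
1 TiB = 1,099,511,627,776 bytes
171,863,116,349.44 / 1,099,511,627,776 = 0.156 TiB

0.156 TiB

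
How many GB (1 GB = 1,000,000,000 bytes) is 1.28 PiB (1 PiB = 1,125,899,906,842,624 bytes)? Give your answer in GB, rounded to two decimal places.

1,441,151.88 GB

1.28 PiB = 1.28 × 2^50 bytes = 1,441,151,880,758,558.72 bytes
1 GB = 10^9 bytes = 1,000,000,000 bytes
1,441,151,880,758,558.72 / 1,000,000,000 = 1,441,151.88 GB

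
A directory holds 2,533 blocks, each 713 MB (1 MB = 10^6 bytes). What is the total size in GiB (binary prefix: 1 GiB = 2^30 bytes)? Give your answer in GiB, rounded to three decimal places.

Total = 2,533 × 713 MB = 1,806,029 MB
= 1,806,029 × 1,000,000 bytes = 1,806,029,000,000 bytes
1 GiB = 1,073,741,824 bytes
1,806,029,000,000 / 1,073,741,824 = 1,681.996 GiB

1,681.996 GiB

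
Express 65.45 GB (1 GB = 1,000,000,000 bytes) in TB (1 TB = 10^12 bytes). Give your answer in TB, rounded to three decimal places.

0.065 TB

65.45 GB = 65.45 × 10^9 bytes = 65,450,000,000 bytes
1 TB = 10^12 bytes = 1,000,000,000,000 bytes
65,450,000,000 / 1,000,000,000,000 = 0.065 TB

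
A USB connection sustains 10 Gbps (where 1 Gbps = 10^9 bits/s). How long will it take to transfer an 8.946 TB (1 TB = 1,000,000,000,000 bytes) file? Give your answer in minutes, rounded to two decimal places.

8.946 TB = 8,946,000,000,000 bytes = 71,568,000,000,000 bits
10 Gbps = 10,000,000,000 bits/s
time = 71,568,000,000,000 / 10,000,000,000 = 7,156.800 s
7,156.800 s / 60 = 119.28 minutes

119.28 minutes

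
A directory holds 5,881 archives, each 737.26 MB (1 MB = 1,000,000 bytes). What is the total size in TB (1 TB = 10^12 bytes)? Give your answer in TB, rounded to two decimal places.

4.34 TB

Total = 5,881 × 737.26 MB = 4335826.06 MB
= 4335826.06 × 1,000,000 bytes = 4,335,826,060,000 bytes
1 TB = 1,000,000,000,000 bytes
4,335,826,060,000 / 1,000,000,000,000 = 4.34 TB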